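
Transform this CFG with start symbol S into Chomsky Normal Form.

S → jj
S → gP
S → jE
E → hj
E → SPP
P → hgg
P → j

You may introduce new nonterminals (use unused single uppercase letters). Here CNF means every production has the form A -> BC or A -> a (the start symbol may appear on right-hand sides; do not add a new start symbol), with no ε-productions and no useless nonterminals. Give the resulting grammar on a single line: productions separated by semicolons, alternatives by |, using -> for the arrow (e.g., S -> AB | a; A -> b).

No ε-productions.
No unit productions to eliminate.
TERM: introduce C -> g, A -> h, B -> j and substitute in every rule of length ≥2.
BIN: E -> SPP becomes E -> SD, D -> PP; P -> ACC becomes P -> AF, F -> CC.

S -> BB | BE | CP; A -> h; B -> j; C -> g; D -> PP; E -> AB | SD; F -> CC; P -> j | AF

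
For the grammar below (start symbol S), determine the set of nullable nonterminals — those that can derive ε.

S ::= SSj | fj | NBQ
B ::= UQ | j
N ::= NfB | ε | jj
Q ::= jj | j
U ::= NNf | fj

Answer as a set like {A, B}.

{N}

Directly nullable (have an ε-rule): {N}.
Not nullable: B, Q, S, U — each has a terminal in every rule's right-hand side or depends on a non-nullable symbol.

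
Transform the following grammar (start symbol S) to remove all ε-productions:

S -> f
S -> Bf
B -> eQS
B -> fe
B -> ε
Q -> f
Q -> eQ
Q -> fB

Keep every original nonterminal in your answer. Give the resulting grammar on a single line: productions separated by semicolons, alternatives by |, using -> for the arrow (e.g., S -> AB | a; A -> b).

S -> f | Bf; B -> fe | eQS; Q -> f | eQ | fB

Nullable set: {B}.
S -> Bf: B nullable, giving Bf | f.
Drop B -> ε.
Q -> fB: B nullable, giving f | fB.
Unchanged (no nullable symbols): S -> f; B -> eQS; B -> fe; Q -> eQ; Q -> f.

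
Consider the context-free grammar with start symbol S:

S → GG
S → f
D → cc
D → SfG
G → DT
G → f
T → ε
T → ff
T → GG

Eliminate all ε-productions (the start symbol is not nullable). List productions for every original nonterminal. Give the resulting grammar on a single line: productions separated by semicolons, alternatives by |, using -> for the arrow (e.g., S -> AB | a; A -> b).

Nullable set: {T}.
G -> DT: T nullable, giving D | DT.
Drop T -> ε.
Unchanged (no nullable symbols): S -> GG; S -> f; D -> SfG; D -> cc; G -> f; T -> GG; T -> ff.

S -> f | GG; D -> cc | SfG; G -> D | f | DT; T -> GG | ff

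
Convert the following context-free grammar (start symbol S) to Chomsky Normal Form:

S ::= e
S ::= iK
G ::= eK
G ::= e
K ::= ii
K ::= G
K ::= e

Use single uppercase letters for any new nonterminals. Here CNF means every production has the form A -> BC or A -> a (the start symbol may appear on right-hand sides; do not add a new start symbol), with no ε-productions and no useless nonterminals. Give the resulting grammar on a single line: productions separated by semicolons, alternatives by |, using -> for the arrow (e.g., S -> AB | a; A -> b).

S -> e | BK; A -> e; B -> i; K -> e | AK | BB

No ε-productions.
After unit-elimination: S -> e | iK; G -> e | eK; K -> e | eK | ii.
TERM: introduce A -> e, B -> i and substitute in every rule of length ≥2.
Drop unreachable/unproductive: G.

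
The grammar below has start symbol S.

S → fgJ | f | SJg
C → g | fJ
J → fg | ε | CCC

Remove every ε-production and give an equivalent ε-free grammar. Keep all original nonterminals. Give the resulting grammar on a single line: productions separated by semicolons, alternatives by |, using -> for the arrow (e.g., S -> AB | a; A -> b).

Nullable set: {J}.
S -> SJg: J nullable, giving SJg | Sg.
S -> fgJ: J nullable, giving fg | fgJ.
C -> fJ: J nullable, giving f | fJ.
Drop J -> ε.
Unchanged (no nullable symbols): S -> f; C -> g; J -> CCC; J -> fg.

S -> f | Sg | fg | SJg | fgJ; C -> f | g | fJ; J -> fg | CCC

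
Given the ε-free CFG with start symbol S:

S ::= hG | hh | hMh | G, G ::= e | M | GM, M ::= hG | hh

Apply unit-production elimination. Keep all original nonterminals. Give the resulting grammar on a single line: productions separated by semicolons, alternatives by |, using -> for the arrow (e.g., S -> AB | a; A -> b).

Unit productions: G->M, S->G.
Unit pairs (A ⇒* B via units): (G,M), (S,G), (S,M).
S: inherits non-unit rules of {G, M, S} → GM | e | hG | hMh | hh.
G: inherits non-unit rules of {G, M} → GM | e | hG | hh.
M: inherits non-unit rules of {M} → hG | hh.

S -> e | GM | hG | hh | hMh; G -> e | GM | hG | hh; M -> hG | hh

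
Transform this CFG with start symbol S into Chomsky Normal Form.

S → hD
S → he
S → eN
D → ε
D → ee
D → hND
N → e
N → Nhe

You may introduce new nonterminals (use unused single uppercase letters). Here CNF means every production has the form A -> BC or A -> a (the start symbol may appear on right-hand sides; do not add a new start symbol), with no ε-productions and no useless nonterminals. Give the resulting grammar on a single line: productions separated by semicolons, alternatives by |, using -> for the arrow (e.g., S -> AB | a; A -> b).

S -> h | AN | BA | BD; A -> e; B -> h; C -> ND; D -> AA | BC | BN; E -> BA; N -> e | NE

Nullable: {D}; after ε-elimination: S -> h | eN | hD | he; D -> ee | hN | hND; N -> e | Nhe.
No unit productions to eliminate.
TERM: introduce A -> e, B -> h and substitute in every rule of length ≥2.
BIN: D -> BND becomes D -> BC, C -> ND; N -> NBA becomes N -> NE, E -> BA.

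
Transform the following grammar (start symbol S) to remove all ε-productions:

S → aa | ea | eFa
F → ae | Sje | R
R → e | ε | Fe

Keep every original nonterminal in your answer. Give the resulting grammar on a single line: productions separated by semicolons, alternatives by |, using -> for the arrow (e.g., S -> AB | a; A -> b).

S -> aa | ea | eFa; F -> R | ae | Sje; R -> e | Fe

Nullable set: {F, R}.
S -> eFa: F nullable, giving eFa | ea.
F -> R: R nullable, giving R.
Drop R -> ε.
R -> Fe: F nullable, giving Fe | e.
Unchanged (no nullable symbols): S -> aa; S -> ea; F -> Sje; F -> ae; R -> e.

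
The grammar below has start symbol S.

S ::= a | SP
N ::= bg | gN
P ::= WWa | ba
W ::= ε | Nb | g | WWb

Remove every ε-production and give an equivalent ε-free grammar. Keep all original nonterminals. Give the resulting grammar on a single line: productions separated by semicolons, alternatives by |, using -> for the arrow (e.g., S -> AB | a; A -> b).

Nullable set: {W}.
P -> WWa: W, W nullable, giving WWa | Wa | a.
Drop W -> ε.
W -> WWb: W, W nullable, giving WWb | Wb | b.
Unchanged (no nullable symbols): S -> SP; S -> a; N -> bg; N -> gN; P -> ba; W -> Nb; W -> g.

S -> a | SP; N -> bg | gN; P -> a | Wa | ba | WWa; W -> b | g | Nb | Wb | WWb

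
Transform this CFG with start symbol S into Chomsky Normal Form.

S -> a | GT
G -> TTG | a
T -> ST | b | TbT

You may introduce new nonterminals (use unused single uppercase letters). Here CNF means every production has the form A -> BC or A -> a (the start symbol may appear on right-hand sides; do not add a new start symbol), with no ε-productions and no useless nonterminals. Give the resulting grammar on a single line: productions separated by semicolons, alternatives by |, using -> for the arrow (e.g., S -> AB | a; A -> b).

No ε-productions.
No unit productions to eliminate.
TERM: introduce A -> b and substitute in every rule of length ≥2.
BIN: G -> TTG becomes G -> TB, B -> TG; T -> TAT becomes T -> TC, C -> AT.

S -> a | GT; A -> b; B -> TG; C -> AT; G -> a | TB; T -> b | ST | TC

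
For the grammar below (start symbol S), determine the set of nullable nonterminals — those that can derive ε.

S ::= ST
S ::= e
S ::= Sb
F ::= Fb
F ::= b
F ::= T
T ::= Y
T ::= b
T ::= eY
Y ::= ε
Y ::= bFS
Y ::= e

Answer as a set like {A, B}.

Directly nullable (have an ε-rule): {Y}.
T is nullable via T -> Y (every symbol on the right is already known nullable).
F is nullable via F -> T (every symbol on the right is already known nullable).
Not nullable: S — each has a terminal in every rule's right-hand side or depends on a non-nullable symbol.

{F, T, Y}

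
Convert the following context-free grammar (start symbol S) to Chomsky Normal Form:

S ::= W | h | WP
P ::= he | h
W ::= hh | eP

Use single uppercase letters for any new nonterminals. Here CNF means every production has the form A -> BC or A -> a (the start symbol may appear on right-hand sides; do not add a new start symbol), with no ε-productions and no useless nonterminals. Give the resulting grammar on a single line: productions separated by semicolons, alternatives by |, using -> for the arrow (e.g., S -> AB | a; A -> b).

S -> h | AA | BP | WP; A -> h; B -> e; P -> h | AB; W -> AA | BP

No ε-productions.
After unit-elimination: S -> h | WP | eP | hh; P -> h | he; W -> eP | hh.
TERM: introduce B -> e, A -> h and substitute in every rule of length ≥2.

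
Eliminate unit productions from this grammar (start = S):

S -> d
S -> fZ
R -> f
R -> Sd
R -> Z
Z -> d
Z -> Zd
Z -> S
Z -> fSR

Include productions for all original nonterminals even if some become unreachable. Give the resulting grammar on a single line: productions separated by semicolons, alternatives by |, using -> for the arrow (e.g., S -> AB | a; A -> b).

S -> d | fZ; R -> d | f | Sd | Zd | fZ | fSR; Z -> d | Zd | fZ | fSR

Unit productions: R->Z, Z->S.
Unit pairs (A ⇒* B via units): (R,S), (R,Z), (Z,S).
S: inherits non-unit rules of {S} → d | fZ.
R: inherits non-unit rules of {R, S, Z} → Sd | Zd | d | f | fSR | fZ.
Z: inherits non-unit rules of {S, Z} → Zd | d | fSR | fZ.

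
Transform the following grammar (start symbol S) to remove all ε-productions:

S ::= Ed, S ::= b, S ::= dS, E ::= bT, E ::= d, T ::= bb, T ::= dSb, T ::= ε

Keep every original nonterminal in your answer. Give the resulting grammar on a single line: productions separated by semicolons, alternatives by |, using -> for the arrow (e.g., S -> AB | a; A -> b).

Nullable set: {T}.
E -> bT: T nullable, giving b | bT.
Drop T -> ε.
Unchanged (no nullable symbols): S -> Ed; S -> b; S -> dS; E -> d; T -> bb; T -> dSb.

S -> b | Ed | dS; E -> b | d | bT; T -> bb | dSb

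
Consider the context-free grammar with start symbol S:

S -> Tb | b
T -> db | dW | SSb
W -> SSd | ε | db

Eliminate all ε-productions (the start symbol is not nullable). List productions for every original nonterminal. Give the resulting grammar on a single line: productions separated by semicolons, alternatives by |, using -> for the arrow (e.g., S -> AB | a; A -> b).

Nullable set: {W}.
T -> dW: W nullable, giving d | dW.
Drop W -> ε.
Unchanged (no nullable symbols): S -> Tb; S -> b; T -> SSb; T -> db; W -> SSd; W -> db.

S -> b | Tb; T -> d | dW | db | SSb; W -> db | SSd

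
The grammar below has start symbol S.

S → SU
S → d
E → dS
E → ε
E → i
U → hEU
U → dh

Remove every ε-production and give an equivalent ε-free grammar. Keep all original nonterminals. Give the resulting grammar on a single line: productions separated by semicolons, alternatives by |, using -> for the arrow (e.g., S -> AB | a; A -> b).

S -> d | SU; E -> i | dS; U -> dh | hU | hEU

Nullable set: {E}.
Drop E -> ε.
U -> hEU: E nullable, giving hEU | hU.
Unchanged (no nullable symbols): S -> SU; S -> d; E -> dS; E -> i; U -> dh.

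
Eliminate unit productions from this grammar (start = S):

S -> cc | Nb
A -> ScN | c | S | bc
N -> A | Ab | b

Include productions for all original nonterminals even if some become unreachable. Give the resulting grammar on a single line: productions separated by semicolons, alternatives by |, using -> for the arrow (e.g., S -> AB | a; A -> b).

Unit productions: A->S, N->A.
Unit pairs (A ⇒* B via units): (A,S), (N,A), (N,S).
S: inherits non-unit rules of {S} → Nb | cc.
A: inherits non-unit rules of {A, S} → Nb | ScN | bc | c | cc.
N: inherits non-unit rules of {A, N, S} → Ab | Nb | ScN | b | bc | c | cc.

S -> Nb | cc; A -> c | Nb | bc | cc | ScN; N -> b | c | Ab | Nb | bc | cc | ScN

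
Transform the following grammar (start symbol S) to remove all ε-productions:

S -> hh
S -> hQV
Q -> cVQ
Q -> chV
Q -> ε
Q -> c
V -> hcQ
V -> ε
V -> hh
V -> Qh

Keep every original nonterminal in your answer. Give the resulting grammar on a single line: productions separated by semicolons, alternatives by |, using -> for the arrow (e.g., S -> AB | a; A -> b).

Nullable set: {Q, V}.
S -> hQV: Q, V nullable, giving h | hQ | hQV | hV.
Drop Q -> ε.
Q -> cVQ: V, Q nullable, giving c | cQ | cV | cVQ.
Q -> chV: V nullable, giving ch | chV.
Drop V -> ε.
V -> Qh: Q nullable, giving Qh | h.
V -> hcQ: Q nullable, giving hc | hcQ.
Unchanged (no nullable symbols): S -> hh; Q -> c; V -> hh.

S -> h | hQ | hV | hh | hQV; Q -> c | cQ | cV | ch | cVQ | chV; V -> h | Qh | hc | hh | hcQ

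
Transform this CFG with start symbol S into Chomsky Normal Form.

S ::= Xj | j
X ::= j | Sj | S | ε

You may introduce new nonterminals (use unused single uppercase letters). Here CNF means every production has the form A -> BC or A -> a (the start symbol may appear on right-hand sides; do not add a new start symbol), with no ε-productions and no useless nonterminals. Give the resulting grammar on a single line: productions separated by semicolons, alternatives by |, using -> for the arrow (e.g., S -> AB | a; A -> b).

Nullable: {X}; after ε-elimination: S -> j | Xj; X -> S | j | Sj.
After unit-elimination: S -> j | Xj; X -> j | Sj | Xj.
TERM: introduce A -> j and substitute in every rule of length ≥2.

S -> j | XA; A -> j; X -> j | SA | XA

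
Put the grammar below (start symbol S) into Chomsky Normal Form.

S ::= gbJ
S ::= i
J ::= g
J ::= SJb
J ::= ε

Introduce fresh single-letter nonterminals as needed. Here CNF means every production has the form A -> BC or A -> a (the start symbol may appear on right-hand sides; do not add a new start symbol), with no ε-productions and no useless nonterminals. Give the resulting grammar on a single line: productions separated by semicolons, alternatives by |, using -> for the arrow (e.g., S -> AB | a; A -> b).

Nullable: {J}; after ε-elimination: S -> i | gb | gbJ; J -> g | Sb | SJb.
No unit productions to eliminate.
TERM: introduce A -> b, B -> g and substitute in every rule of length ≥2.
BIN: J -> SJA becomes J -> SC, C -> JA; S -> BAJ becomes S -> BD, D -> AJ.

S -> i | BA | BD; A -> b; B -> g; C -> JA; D -> AJ; J -> g | SA | SC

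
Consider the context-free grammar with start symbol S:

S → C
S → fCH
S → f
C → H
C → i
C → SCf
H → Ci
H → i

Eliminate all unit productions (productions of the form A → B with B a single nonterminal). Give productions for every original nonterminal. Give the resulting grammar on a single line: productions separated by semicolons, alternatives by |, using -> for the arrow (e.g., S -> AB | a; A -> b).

S -> f | i | Ci | SCf | fCH; C -> i | Ci | SCf; H -> i | Ci

Unit productions: C->H, S->C.
Unit pairs (A ⇒* B via units): (C,H), (S,C), (S,H).
S: inherits non-unit rules of {C, H, S} → Ci | SCf | f | fCH | i.
C: inherits non-unit rules of {C, H} → Ci | SCf | i.
H: inherits non-unit rules of {H} → Ci | i.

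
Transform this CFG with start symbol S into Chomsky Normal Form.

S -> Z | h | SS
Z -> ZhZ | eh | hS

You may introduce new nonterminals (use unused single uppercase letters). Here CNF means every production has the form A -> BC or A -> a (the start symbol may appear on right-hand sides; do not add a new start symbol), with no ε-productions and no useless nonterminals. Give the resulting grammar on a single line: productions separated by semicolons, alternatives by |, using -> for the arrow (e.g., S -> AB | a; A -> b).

S -> h | AS | BA | SS | ZC; A -> h; B -> e; C -> AZ; D -> AZ; Z -> AS | BA | ZD

No ε-productions.
After unit-elimination: S -> h | SS | eh | hS | ZhZ; Z -> eh | hS | ZhZ.
TERM: introduce B -> e, A -> h and substitute in every rule of length ≥2.
BIN: S -> ZAZ becomes S -> ZC, C -> AZ; Z -> ZAZ becomes Z -> ZD, D -> AZ.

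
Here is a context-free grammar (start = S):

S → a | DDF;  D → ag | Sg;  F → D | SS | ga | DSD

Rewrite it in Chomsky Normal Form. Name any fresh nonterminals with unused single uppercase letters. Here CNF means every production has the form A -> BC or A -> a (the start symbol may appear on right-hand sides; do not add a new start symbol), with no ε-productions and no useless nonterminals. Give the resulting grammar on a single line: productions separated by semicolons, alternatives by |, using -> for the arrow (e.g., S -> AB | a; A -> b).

S -> a | DE; A -> g; B -> a; C -> SD; D -> BA | SA; E -> DF; F -> AB | BA | DC | SA | SS

No ε-productions.
After unit-elimination: S -> a | DDF; D -> Sg | ag; F -> SS | Sg | ag | ga | DSD.
TERM: introduce B -> a, A -> g and substitute in every rule of length ≥2.
BIN: F -> DSD becomes F -> DC, C -> SD; S -> DDF becomes S -> DE, E -> DF.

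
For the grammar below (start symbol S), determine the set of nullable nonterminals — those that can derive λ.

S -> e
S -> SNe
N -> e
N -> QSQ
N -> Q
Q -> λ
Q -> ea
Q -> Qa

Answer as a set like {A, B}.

{N, Q}

Directly nullable (have an ε-rule): {Q}.
N is nullable via N -> Q (every symbol on the right is already known nullable).
Not nullable: S — each has a terminal in every rule's right-hand side or depends on a non-nullable symbol.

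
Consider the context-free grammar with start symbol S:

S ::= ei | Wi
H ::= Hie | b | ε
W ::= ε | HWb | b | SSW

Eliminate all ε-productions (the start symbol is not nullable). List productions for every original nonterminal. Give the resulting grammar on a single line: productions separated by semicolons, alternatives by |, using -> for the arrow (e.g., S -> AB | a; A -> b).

S -> i | Wi | ei; H -> b | ie | Hie; W -> b | Hb | SS | Wb | HWb | SSW

Nullable set: {H, W}.
S -> Wi: W nullable, giving Wi | i.
Drop H -> ε.
H -> Hie: H nullable, giving Hie | ie.
Drop W -> ε.
W -> HWb: H, W nullable, giving HWb | Hb | Wb | b.
W -> SSW: W nullable, giving SS | SSW.
Unchanged (no nullable symbols): S -> ei; H -> b; W -> b.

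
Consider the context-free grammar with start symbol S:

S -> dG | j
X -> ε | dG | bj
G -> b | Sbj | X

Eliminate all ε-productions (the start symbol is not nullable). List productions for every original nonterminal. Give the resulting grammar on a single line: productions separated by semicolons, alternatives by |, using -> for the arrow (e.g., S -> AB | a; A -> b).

S -> d | j | dG; G -> X | b | Sbj; X -> d | bj | dG

Nullable set: {G, X}.
S -> dG: G nullable, giving d | dG.
G -> X: X nullable, giving X.
Drop X -> ε.
X -> dG: G nullable, giving d | dG.
Unchanged (no nullable symbols): S -> j; G -> Sbj; G -> b; X -> bj.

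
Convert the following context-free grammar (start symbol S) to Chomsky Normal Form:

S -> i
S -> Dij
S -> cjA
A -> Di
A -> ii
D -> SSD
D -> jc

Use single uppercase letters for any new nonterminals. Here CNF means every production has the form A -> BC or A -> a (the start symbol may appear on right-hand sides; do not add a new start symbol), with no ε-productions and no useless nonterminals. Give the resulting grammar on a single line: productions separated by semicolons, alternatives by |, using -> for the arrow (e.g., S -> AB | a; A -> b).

No ε-productions.
No unit productions to eliminate.
TERM: introduce E -> c, B -> i, C -> j and substitute in every rule of length ≥2.
BIN: D -> SSD becomes D -> SF, F -> SD; S -> DBC becomes S -> DG, G -> BC; S -> ECA becomes S -> EH, H -> CA.

S -> i | DG | EH; A -> BB | DB; B -> i; C -> j; D -> CE | SF; E -> c; F -> SD; G -> BC; H -> CA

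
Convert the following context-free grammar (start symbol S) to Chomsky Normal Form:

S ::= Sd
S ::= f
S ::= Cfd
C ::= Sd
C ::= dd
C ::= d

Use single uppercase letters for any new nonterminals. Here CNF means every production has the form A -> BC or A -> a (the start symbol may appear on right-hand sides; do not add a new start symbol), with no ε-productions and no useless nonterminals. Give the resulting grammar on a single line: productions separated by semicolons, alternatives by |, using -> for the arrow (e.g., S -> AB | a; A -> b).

No ε-productions.
No unit productions to eliminate.
TERM: introduce A -> d, B -> f and substitute in every rule of length ≥2.
BIN: S -> CBA becomes S -> CD, D -> BA.

S -> f | CD | SA; A -> d; B -> f; C -> d | AA | SA; D -> BA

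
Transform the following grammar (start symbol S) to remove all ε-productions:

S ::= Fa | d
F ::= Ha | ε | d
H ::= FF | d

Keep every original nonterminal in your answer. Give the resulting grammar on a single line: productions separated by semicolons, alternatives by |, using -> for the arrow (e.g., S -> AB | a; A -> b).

S -> a | d | Fa; F -> a | d | Ha; H -> F | d | FF

Nullable set: {F, H}.
S -> Fa: F nullable, giving Fa | a.
Drop F -> ε.
F -> Ha: H nullable, giving Ha | a.
H -> FF: F, F nullable, giving F | FF.
Unchanged (no nullable symbols): S -> d; F -> d; H -> d.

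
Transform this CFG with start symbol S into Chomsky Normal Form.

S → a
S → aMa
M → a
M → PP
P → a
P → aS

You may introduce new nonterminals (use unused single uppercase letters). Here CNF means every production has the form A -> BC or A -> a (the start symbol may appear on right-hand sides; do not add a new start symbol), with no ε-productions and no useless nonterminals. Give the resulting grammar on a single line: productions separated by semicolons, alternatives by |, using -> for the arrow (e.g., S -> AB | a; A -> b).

No ε-productions.
No unit productions to eliminate.
TERM: introduce A -> a and substitute in every rule of length ≥2.
BIN: S -> AMA becomes S -> AB, B -> MA.

S -> a | AB; A -> a; B -> MA; M -> a | PP; P -> a | AS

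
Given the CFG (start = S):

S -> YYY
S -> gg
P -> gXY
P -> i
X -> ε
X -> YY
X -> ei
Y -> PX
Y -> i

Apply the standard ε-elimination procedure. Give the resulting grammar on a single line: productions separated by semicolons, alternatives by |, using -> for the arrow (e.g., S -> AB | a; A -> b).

S -> gg | YYY; P -> i | gY | gXY; X -> YY | ei; Y -> P | i | PX

Nullable set: {X}.
P -> gXY: X nullable, giving gXY | gY.
Drop X -> ε.
Y -> PX: X nullable, giving P | PX.
Unchanged (no nullable symbols): S -> YYY; S -> gg; P -> i; X -> YY; X -> ei; Y -> i.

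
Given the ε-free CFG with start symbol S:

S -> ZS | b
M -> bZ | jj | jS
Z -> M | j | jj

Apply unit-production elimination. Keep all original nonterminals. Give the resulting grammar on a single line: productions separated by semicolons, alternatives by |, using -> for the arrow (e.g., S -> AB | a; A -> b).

Unit productions: Z->M.
Unit pairs (A ⇒* B via units): (Z,M).
S: inherits non-unit rules of {S} → ZS | b.
M: inherits non-unit rules of {M} → bZ | jS | jj.
Z: inherits non-unit rules of {M, Z} → bZ | j | jS | jj.

S -> b | ZS; M -> bZ | jS | jj; Z -> j | bZ | jS | jj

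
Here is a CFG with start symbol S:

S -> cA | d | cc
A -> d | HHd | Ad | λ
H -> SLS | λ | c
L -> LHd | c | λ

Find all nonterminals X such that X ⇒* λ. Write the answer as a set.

{A, H, L}

Directly nullable (have an ε-rule): {A, H, L}.
Not nullable: S — each has a terminal in every rule's right-hand side or depends on a non-nullable symbol.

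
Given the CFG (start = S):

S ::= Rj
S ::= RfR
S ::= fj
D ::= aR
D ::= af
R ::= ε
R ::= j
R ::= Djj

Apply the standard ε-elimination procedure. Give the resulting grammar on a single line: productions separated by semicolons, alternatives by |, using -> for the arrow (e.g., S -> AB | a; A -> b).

Nullable set: {R}.
S -> RfR: R, R nullable, giving Rf | RfR | f | fR.
S -> Rj: R nullable, giving Rj | j.
D -> aR: R nullable, giving a | aR.
Drop R -> ε.
Unchanged (no nullable symbols): S -> fj; D -> af; R -> Djj; R -> j.

S -> f | j | Rf | Rj | fR | fj | RfR; D -> a | aR | af; R -> j | Djj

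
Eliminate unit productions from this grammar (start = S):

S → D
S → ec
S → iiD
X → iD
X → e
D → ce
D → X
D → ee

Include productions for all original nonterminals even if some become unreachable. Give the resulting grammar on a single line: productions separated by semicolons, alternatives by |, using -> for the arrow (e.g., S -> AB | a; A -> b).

S -> e | ce | ec | ee | iD | iiD; D -> e | ce | ee | iD; X -> e | iD

Unit productions: D->X, S->D.
Unit pairs (A ⇒* B via units): (D,X), (S,D), (S,X).
S: inherits non-unit rules of {D, S, X} → ce | e | ec | ee | iD | iiD.
D: inherits non-unit rules of {D, X} → ce | e | ee | iD.
X: inherits non-unit rules of {X} → e | iD.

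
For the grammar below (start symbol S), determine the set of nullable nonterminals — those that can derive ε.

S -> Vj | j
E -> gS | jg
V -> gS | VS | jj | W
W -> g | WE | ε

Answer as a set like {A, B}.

{V, W}

Directly nullable (have an ε-rule): {W}.
V is nullable via V -> W (every symbol on the right is already known nullable).
Not nullable: E, S — each has a terminal in every rule's right-hand side or depends on a non-nullable symbol.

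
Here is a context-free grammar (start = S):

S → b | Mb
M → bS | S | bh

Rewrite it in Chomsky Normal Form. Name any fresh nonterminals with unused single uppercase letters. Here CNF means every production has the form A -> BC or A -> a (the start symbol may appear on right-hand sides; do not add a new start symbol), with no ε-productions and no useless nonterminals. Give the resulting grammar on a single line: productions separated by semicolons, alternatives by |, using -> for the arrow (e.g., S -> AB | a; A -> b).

No ε-productions.
After unit-elimination: S -> b | Mb; M -> b | Mb | bS | bh.
TERM: introduce A -> b, B -> h and substitute in every rule of length ≥2.

S -> b | MA; A -> b; B -> h; M -> b | AB | AS | MA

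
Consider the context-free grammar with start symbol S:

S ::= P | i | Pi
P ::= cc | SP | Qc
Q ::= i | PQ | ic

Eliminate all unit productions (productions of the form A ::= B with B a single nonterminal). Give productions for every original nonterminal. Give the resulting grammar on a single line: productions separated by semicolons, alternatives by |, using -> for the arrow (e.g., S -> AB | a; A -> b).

S -> i | Pi | Qc | SP | cc; P -> Qc | SP | cc; Q -> i | PQ | ic

Unit productions: S->P.
Unit pairs (A ⇒* B via units): (S,P).
S: inherits non-unit rules of {P, S} → Pi | Qc | SP | cc | i.
P: inherits non-unit rules of {P} → Qc | SP | cc.
Q: inherits non-unit rules of {Q} → PQ | i | ic.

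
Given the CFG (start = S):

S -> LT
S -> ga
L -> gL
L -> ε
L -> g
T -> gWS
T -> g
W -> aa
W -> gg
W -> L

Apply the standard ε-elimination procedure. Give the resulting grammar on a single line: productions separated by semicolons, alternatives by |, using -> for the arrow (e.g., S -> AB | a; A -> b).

S -> T | LT | ga; L -> g | gL; T -> g | gS | gWS; W -> L | aa | gg

Nullable set: {L, W}.
S -> LT: L nullable, giving LT | T.
Drop L -> ε.
L -> gL: L nullable, giving g | gL.
T -> gWS: W nullable, giving gS | gWS.
W -> L: L nullable, giving L.
Unchanged (no nullable symbols): S -> ga; L -> g; T -> g; W -> aa; W -> gg.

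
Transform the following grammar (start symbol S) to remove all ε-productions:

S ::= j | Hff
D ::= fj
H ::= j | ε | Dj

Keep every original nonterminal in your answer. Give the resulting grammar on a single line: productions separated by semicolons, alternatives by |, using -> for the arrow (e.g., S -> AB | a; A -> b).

S -> j | ff | Hff; D -> fj; H -> j | Dj

Nullable set: {H}.
S -> Hff: H nullable, giving Hff | ff.
Drop H -> ε.
Unchanged (no nullable symbols): S -> j; D -> fj; H -> Dj; H -> j.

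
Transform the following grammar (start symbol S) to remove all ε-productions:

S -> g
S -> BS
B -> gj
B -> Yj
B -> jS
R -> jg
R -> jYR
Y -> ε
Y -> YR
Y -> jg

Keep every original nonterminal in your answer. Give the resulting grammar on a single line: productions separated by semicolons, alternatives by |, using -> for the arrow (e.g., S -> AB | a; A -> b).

S -> g | BS; B -> j | Yj | gj | jS; R -> jR | jg | jYR; Y -> R | YR | jg

Nullable set: {Y}.
B -> Yj: Y nullable, giving Yj | j.
R -> jYR: Y nullable, giving jR | jYR.
Drop Y -> ε.
Y -> YR: Y nullable, giving R | YR.
Unchanged (no nullable symbols): S -> BS; S -> g; B -> gj; B -> jS; R -> jg; Y -> jg.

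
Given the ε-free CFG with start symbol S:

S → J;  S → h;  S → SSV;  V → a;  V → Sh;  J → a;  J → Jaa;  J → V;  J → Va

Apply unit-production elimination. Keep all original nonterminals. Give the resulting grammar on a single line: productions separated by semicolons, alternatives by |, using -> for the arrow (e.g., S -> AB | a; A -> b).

S -> a | h | Sh | Va | Jaa | SSV; J -> a | Sh | Va | Jaa; V -> a | Sh

Unit productions: J->V, S->J.
Unit pairs (A ⇒* B via units): (J,V), (S,J), (S,V).
S: inherits non-unit rules of {J, S, V} → Jaa | SSV | Sh | Va | a | h.
J: inherits non-unit rules of {J, V} → Jaa | Sh | Va | a.
V: inherits non-unit rules of {V} → Sh | a.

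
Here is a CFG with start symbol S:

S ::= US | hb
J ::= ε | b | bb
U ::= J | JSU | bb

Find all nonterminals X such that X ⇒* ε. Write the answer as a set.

Directly nullable (have an ε-rule): {J}.
U is nullable via U -> J (every symbol on the right is already known nullable).
Not nullable: S — each has a terminal in every rule's right-hand side or depends on a non-nullable symbol.

{J, U}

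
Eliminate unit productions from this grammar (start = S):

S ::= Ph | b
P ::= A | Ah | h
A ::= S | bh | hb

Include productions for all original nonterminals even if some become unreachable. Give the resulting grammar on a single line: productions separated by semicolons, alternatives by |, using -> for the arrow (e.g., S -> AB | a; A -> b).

Unit productions: A->S, P->A.
Unit pairs (A ⇒* B via units): (A,S), (P,A), (P,S).
S: inherits non-unit rules of {S} → Ph | b.
A: inherits non-unit rules of {A, S} → Ph | b | bh | hb.
P: inherits non-unit rules of {A, P, S} → Ah | Ph | b | bh | h | hb.

S -> b | Ph; A -> b | Ph | bh | hb; P -> b | h | Ah | Ph | bh | hb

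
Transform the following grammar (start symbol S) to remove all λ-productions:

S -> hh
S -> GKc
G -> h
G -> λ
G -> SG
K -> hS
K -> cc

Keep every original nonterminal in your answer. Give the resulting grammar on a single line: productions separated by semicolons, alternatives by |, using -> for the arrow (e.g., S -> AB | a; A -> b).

Nullable set: {G}.
S -> GKc: G nullable, giving GKc | Kc.
Drop G -> λ.
G -> SG: G nullable, giving S | SG.
Unchanged (no nullable symbols): S -> hh; G -> h; K -> cc; K -> hS.

S -> Kc | hh | GKc; G -> S | h | SG; K -> cc | hS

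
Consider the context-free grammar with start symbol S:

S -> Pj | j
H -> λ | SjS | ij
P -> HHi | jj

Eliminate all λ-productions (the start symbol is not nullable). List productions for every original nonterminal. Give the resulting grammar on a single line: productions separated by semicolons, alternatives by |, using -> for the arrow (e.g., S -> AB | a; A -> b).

S -> j | Pj; H -> ij | SjS; P -> i | Hi | jj | HHi

Nullable set: {H}.
Drop H -> λ.
P -> HHi: H, H nullable, giving HHi | Hi | i.
Unchanged (no nullable symbols): S -> Pj; S -> j; H -> SjS; H -> ij; P -> jj.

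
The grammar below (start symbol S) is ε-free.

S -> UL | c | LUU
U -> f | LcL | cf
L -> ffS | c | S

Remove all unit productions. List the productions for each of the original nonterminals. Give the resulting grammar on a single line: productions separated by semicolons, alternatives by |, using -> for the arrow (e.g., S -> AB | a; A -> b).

S -> c | UL | LUU; L -> c | UL | LUU | ffS; U -> f | cf | LcL

Unit productions: L->S.
Unit pairs (A ⇒* B via units): (L,S).
S: inherits non-unit rules of {S} → LUU | UL | c.
L: inherits non-unit rules of {L, S} → LUU | UL | c | ffS.
U: inherits non-unit rules of {U} → LcL | cf | f.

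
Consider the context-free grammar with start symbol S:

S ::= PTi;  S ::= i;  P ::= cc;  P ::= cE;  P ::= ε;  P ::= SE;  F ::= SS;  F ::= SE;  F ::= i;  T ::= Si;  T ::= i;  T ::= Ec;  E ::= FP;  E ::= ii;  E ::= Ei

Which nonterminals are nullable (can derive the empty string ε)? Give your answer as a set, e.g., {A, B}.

{P}

Directly nullable (have an ε-rule): {P}.
Not nullable: E, F, S, T — each has a terminal in every rule's right-hand side or depends on a non-nullable symbol.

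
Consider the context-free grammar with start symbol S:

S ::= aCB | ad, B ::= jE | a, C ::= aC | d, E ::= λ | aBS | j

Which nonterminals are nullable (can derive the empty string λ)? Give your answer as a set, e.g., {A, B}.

{E}

Directly nullable (have an ε-rule): {E}.
Not nullable: B, C, S — each has a terminal in every rule's right-hand side or depends on a non-nullable symbol.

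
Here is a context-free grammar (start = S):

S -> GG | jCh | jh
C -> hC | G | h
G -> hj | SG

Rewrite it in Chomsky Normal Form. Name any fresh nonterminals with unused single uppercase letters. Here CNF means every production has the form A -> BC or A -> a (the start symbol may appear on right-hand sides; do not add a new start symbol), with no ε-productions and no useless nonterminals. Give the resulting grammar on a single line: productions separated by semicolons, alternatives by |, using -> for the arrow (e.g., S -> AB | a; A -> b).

S -> BA | BD | GG; A -> h; B -> j; C -> h | AB | AC | SG; D -> CA; G -> AB | SG

No ε-productions.
After unit-elimination: S -> GG | jh | jCh; C -> h | SG | hC | hj; G -> SG | hj.
TERM: introduce A -> h, B -> j and substitute in every rule of length ≥2.
BIN: S -> BCA becomes S -> BD, D -> CA.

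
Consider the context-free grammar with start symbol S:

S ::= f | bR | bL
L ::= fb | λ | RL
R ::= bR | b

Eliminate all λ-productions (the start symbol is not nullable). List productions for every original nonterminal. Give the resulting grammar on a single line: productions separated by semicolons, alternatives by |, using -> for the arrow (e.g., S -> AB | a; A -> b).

S -> b | f | bL | bR; L -> R | RL | fb; R -> b | bR

Nullable set: {L}.
S -> bL: L nullable, giving b | bL.
Drop L -> λ.
L -> RL: L nullable, giving R | RL.
Unchanged (no nullable symbols): S -> bR; S -> f; L -> fb; R -> b; R -> bR.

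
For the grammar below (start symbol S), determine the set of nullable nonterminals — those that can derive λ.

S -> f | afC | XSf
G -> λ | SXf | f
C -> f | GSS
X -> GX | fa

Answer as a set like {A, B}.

{G}

Directly nullable (have an ε-rule): {G}.
Not nullable: C, S, X — each has a terminal in every rule's right-hand side or depends on a non-nullable symbol.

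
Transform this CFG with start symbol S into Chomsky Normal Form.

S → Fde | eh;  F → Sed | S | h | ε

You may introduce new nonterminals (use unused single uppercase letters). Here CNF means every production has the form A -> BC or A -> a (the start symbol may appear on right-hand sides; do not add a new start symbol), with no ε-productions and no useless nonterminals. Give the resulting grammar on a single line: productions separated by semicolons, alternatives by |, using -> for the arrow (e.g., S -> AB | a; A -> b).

S -> AB | BC | FG; A -> d; B -> e; C -> h; D -> AB; E -> BA; F -> h | AB | BC | FD | SE; G -> AB

Nullable: {F}; after ε-elimination: S -> de | eh | Fde; F -> S | h | Sed.
After unit-elimination: S -> de | eh | Fde; F -> h | de | eh | Fde | Sed.
TERM: introduce A -> d, B -> e, C -> h and substitute in every rule of length ≥2.
BIN: F -> FAB becomes F -> FD, D -> AB; F -> SBA becomes F -> SE, E -> BA; S -> FAB becomes S -> FG, G -> AB.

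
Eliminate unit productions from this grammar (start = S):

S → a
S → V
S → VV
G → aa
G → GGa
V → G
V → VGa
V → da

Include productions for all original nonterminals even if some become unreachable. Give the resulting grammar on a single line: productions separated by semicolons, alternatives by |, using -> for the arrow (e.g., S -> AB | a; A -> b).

Unit productions: S->V, V->G.
Unit pairs (A ⇒* B via units): (S,G), (S,V), (V,G).
S: inherits non-unit rules of {G, S, V} → GGa | VGa | VV | a | aa | da.
G: inherits non-unit rules of {G} → GGa | aa.
V: inherits non-unit rules of {G, V} → GGa | VGa | aa | da.

S -> a | VV | aa | da | GGa | VGa; G -> aa | GGa; V -> aa | da | GGa | VGa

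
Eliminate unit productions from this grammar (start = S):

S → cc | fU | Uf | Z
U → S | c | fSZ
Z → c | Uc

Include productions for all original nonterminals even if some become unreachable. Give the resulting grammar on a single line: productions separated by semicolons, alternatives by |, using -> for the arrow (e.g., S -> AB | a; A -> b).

S -> c | Uc | Uf | cc | fU; U -> c | Uc | Uf | cc | fU | fSZ; Z -> c | Uc

Unit productions: S->Z, U->S.
Unit pairs (A ⇒* B via units): (S,Z), (U,S), (U,Z).
S: inherits non-unit rules of {S, Z} → Uc | Uf | c | cc | fU.
U: inherits non-unit rules of {S, U, Z} → Uc | Uf | c | cc | fSZ | fU.
Z: inherits non-unit rules of {Z} → Uc | c.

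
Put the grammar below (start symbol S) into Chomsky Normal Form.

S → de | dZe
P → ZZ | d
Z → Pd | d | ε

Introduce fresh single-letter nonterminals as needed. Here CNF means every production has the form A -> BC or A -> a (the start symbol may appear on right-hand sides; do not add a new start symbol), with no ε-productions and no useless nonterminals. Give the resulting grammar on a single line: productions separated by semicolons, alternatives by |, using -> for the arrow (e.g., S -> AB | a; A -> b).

S -> AB | AC; A -> d; B -> e; C -> ZB; P -> d | PA | ZZ; Z -> d | PA

Nullable: {P, Z}; after ε-elimination: S -> de | dZe; P -> Z | d | ZZ; Z -> d | Pd.
After unit-elimination: S -> de | dZe; P -> d | Pd | ZZ; Z -> d | Pd.
TERM: introduce A -> d, B -> e and substitute in every rule of length ≥2.
BIN: S -> AZB becomes S -> AC, C -> ZB.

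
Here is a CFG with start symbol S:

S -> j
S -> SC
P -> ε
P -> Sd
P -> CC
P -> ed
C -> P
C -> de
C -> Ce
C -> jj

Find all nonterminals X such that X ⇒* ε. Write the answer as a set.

{C, P}

Directly nullable (have an ε-rule): {P}.
C is nullable via C -> P (every symbol on the right is already known nullable).
Not nullable: S — each has a terminal in every rule's right-hand side or depends on a non-nullable symbol.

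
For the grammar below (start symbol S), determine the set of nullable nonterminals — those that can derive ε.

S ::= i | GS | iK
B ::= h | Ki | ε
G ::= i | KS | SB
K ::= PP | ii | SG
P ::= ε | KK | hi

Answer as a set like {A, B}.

Directly nullable (have an ε-rule): {B, P}.
K is nullable via K -> PP (every symbol on the right is already known nullable).
Not nullable: G, S — each has a terminal in every rule's right-hand side or depends on a non-nullable symbol.

{B, K, P}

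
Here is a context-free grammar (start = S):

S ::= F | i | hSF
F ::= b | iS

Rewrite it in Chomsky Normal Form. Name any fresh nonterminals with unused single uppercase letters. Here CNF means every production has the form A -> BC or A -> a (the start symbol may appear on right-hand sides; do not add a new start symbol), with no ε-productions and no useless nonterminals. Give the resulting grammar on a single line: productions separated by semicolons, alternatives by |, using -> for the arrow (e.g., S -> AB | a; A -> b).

No ε-productions.
After unit-elimination: S -> b | i | iS | hSF; F -> b | iS.
TERM: introduce B -> h, A -> i and substitute in every rule of length ≥2.
BIN: S -> BSF becomes S -> BC, C -> SF.

S -> b | i | AS | BC; A -> i; B -> h; C -> SF; F -> b | AS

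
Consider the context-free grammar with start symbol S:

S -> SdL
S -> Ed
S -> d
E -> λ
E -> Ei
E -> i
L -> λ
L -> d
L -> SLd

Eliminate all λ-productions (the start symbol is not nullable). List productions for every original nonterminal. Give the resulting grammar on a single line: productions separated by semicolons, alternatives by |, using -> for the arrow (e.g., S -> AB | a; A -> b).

Nullable set: {E, L}.
S -> Ed: E nullable, giving Ed | d.
S -> SdL: L nullable, giving Sd | SdL.
Drop E -> λ.
E -> Ei: E nullable, giving Ei | i.
Drop L -> λ.
L -> SLd: L nullable, giving SLd | Sd.
Unchanged (no nullable symbols): S -> d; E -> i; L -> d.

S -> d | Ed | Sd | SdL; E -> i | Ei; L -> d | Sd | SLd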